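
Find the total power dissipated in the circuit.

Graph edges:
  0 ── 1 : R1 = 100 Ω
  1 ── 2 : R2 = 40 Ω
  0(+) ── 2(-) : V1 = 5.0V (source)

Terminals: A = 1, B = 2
Nodal analysis, taking node 2 as the 0 V reference.
Source V1 fixes V_0 = 5 V.
KCL at each unknown node (sum of currents leaving = 0; resistances in Ω):
  Node 1: (V_1 - 5)/100 + (V_1 - 0)/40 = 0
Collecting terms: 0.035 × V_1 = 0.05  =>  V_1 = 1.429 V
Power in each resistor, P = (ΔV)²/R:
  P_R1 = (5 - 1.429)²/100 = 0.1276 W
  P_R2 = (1.429 - 0)²/40 = 0.05102 W
P_total = P_R1 + P_R2 = 0.1786 W

Final answer: 0.1786 W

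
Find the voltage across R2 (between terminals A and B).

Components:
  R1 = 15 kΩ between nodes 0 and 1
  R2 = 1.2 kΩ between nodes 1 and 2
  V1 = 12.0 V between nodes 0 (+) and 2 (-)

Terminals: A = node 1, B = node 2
R1 and R2 are in series across V1 (node 0 → node 1 → node 2), and the output A–B is taken across R2, so this is a voltage divider.
Series current: I = V1/(R1 + R2) = 12/(15000 + 1200) = 12/16200 = 0.0007407 A
V_R2 = I × R2 = V1 × R2/(R1 + R2) = 12 × 1200/16200 = 0.8889 V

Final answer: 0.8889 V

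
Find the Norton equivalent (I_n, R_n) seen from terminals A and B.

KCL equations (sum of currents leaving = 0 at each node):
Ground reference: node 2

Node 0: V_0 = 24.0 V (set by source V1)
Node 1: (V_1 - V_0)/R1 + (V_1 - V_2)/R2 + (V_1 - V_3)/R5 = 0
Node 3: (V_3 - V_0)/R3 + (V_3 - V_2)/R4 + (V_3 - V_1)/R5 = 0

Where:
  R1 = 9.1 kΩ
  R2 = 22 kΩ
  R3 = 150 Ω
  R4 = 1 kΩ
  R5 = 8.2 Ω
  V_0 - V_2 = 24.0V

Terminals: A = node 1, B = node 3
Find the Thévenin equivalent first; then I_n = V_th/R_th and R_n = R_th.
Step 1 — V_th is the open-circuit voltage V_A - V_B (nothing connected across the terminals).
Nodal analysis, taking node 2 as the 0 V reference.
Source V1 fixes V_0 = 24 V.
KCL at each unknown node (sum of currents leaving = 0; resistances in Ω):
  Node 1: (V_1 - 24)/9100 + (V_1 - 0)/22000 + (V_1 - V_3)/8.2 = 0
  Node 3: (V_3 - 24)/150 + (V_3 - 0)/1000 + (V_3 - V_1)/8.2 = 0
Collecting terms (coefficients in siemens):
  0.1221·V_1 - 0.122·V_3 = 0.002637
  0.1296·V_3 - 0.122·V_1 = 0.16
Determinant D = (0.1221)(0.1296) - (-0.122)(-0.122) = 0.0009551
V_1 = [(0.002637)(0.1296) - (-0.122)(0.16)]/D = 20.79 V
V_3 = [(0.1221)(0.16) - (0.002637)(-0.122)]/D = 20.79 V
V_th = V_1 - V_3 = 20.79 - 20.79 = -0.004853 V
Step 2 — R_th: zero the source — replace V1 by a short circuit (node 2 merges into node 0) — and find the resistance seen between A (node 1) and B (node 3).
Reduce the network between node 1 (A) and node 3 (B) by series/parallel combination:
  Rp1 = R1 ‖ R2 (parallel, both between nodes 0 and 1) = 1/(1/9100 + 1/22000) = 6437 Ω
  Rp2 = R3 ‖ R4 (parallel, both between nodes 0 and 3) = 1/(1/150 + 1/1000) = 130.4 Ω
  Rs1 = Rp1 + Rp2 (series, joined only at node 0) = 6437 + 130.4 = 6568 Ω
  Rp3 = R5 ‖ Rs1 (parallel, both between nodes 1 and 3) = 1/(1/8.2 + 1/6568) = 8.19 Ω
R_th = 8.19 Ω
I_n = V_th/R_th = -0.004853/8.19 = -0.0005926 A, and R_n = R_th = 8.19 Ω

Final answer: I_n = -0.0005926 A, R_n = 8.19 Ω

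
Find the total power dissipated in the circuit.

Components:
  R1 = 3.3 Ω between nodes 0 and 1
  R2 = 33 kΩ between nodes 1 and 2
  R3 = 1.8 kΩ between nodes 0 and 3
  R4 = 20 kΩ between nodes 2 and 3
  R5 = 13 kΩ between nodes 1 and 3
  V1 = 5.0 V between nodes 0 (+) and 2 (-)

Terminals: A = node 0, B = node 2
Nodal analysis, taking node 2 as the 0 V reference.
Source V1 fixes V_0 = 5 V.
KCL at each unknown node (sum of currents leaving = 0; resistances in Ω):
  Node 1: (V_1 - 5)/3.3 + (V_1 - 0)/33000 + (V_1 - V_3)/13000 = 0
  Node 3: (V_3 - 5)/1800 + (V_3 - 0)/20000 + (V_3 - V_1)/13000 = 0
Collecting terms (coefficients in siemens):
  0.3031·V_1 - 0.00007692·V_3 = 1.515
  0.0006825·V_3 - 0.00007692·V_1 = 0.002778
Determinant D = (0.3031)(0.0006825) - (-0.00007692)(-0.00007692) = 0.0002069
V_1 = [(1.515)(0.0006825) - (-0.00007692)(0.002778)]/D = 4.999 V
V_3 = [(0.3031)(0.002778) - (1.515)(-0.00007692)]/D = 4.634 V
Power in each resistor, P = (ΔV)²/R:
  P_R1 = (5 - 4.999)²/3.3 = 0.0000001065 W
  P_R2 = (4.999 - 0)²/33000 = 0.0007574 W
  P_R3 = (5 - 4.634)²/1800 = 0.00007457 W
  P_R4 = (0 - 4.634)²/20000 = 0.001074 W
  P_R5 = (4.999 - 4.634)²/13000 = 0.00001029 W
P_total = P_R1 + P_R2 + P_R3 + P_R4 + P_R5 = 0.001916 W

Final answer: 0.001916 W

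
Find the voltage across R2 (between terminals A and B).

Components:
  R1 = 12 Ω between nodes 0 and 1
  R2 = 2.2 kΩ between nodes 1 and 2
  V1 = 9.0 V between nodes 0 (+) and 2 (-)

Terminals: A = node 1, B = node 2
R1 and R2 are in series across V1 (node 0 → node 1 → node 2), and the output A–B is taken across R2, so this is a voltage divider.
Series current: I = V1/(R1 + R2) = 9/(12 + 2200) = 9/2212 = 0.004069 A
V_R2 = I × R2 = V1 × R2/(R1 + R2) = 9 × 2200/2212 = 8.951 V

Final answer: 8.951 V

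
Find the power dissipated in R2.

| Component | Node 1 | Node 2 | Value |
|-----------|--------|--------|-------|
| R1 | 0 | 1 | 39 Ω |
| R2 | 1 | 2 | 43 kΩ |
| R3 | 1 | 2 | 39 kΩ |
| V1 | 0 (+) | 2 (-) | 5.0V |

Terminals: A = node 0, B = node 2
Nodal analysis, taking node 2 as the 0 V reference.
Source V1 fixes V_0 = 5 V.
KCL at each unknown node (sum of currents leaving = 0; resistances in Ω):
  Node 1: (V_1 - 5)/39 + (V_1 - 0)/43000 + (V_1 - 0)/39000 = 0
Collecting terms: 0.02569 × V_1 = 0.1282  =>  V_1 = 4.99 V
I_R2 = (V_1 - V_2)/R2 = (4.99 - 0)/43000 = 0.0001161 A
P_R2 = I_R2² × R2 = (0.0001161)² × 43000 = 0.0005792 W

Final answer: 0.0005792 W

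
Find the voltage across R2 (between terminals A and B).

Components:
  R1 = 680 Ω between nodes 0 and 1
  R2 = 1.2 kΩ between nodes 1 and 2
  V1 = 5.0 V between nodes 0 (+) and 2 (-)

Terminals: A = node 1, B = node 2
R1 and R2 are in series across V1 (node 0 → node 1 → node 2), and the output A–B is taken across R2, so this is a voltage divider.
Series current: I = V1/(R1 + R2) = 5/(680 + 1200) = 5/1880 = 0.00266 A
V_R2 = I × R2 = V1 × R2/(R1 + R2) = 5 × 1200/1880 = 3.191 V

Final answer: 3.191 V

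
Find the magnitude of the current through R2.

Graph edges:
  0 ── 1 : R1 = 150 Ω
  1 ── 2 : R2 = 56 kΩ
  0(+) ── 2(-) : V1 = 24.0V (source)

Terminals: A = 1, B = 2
Nodal analysis, taking node 2 as the 0 V reference.
Source V1 fixes V_0 = 24 V.
KCL at each unknown node (sum of currents leaving = 0; resistances in Ω):
  Node 1: (V_1 - 24)/150 + (V_1 - 0)/56000 = 0
Collecting terms: 0.006685 × V_1 = 0.16  =>  V_1 = 23.94 V
I_R2 = (V_1 - V_2)/R2 = (23.94 - 0)/56000 = 0.0004274 A
|I_R2| = 0.0004274 A

Final answer: |I_R2| = 0.0004274 A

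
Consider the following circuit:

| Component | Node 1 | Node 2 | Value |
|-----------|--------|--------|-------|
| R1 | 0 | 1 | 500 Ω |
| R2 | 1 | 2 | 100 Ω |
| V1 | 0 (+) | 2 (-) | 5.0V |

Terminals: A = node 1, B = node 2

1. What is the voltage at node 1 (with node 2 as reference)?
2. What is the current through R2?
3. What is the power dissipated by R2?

Nodal analysis, taking node 2 as the 0 V reference.
Source V1 fixes V_0 = 5 V.
KCL at each unknown node (sum of currents leaving = 0; resistances in Ω):
  Node 1: (V_1 - 5)/500 + (V_1 - 0)/100 = 0
Collecting terms: 0.012 × V_1 = 0.01  =>  V_1 = 0.8333 V
Part 1:
  Read off the nodal solution: V_1 = 0.8333 V
Part 2:
  I_R2 = (V_1 - V_2)/R2 = (0.8333 - 0)/100 = 0.008333 A
  Magnitude: I_R2 = 0.008333 A
Part 3:
  I_R2 = (V_1 - V_2)/R2 = (0.8333 - 0)/100 = 0.008333 A
  P_R2 = I_R2² × R2 = (0.008333)² × 100 = 0.006944 W

Final answers:
1. V_1 = 0.8333 V
2. I_R2 = 0.008333 A
3. P_R2 = 0.006944 W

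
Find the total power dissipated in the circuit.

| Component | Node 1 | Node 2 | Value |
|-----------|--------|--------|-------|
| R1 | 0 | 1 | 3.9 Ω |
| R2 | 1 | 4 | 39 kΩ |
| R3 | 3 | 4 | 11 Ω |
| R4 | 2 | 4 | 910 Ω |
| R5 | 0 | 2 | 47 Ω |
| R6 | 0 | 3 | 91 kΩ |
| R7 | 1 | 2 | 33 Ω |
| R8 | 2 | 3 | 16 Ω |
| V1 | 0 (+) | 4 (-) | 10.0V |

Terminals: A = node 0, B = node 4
Nodal analysis, taking node 4 as the 0 V reference.
Source V1 fixes V_0 = 10 V.
KCL at each unknown node (sum of currents leaving = 0; resistances in Ω):
  Node 1: (V_1 - 10)/3.9 + (V_1 - 0)/39000 + (V_1 - V_2)/33 = 0
  Node 2: (V_2 - 0)/910 + (V_2 - 10)/47 + (V_2 - V_1)/33 + (V_2 - V_3)/16 = 0
  Node 3: (V_3 - 0)/11 + (V_3 - 10)/91000 + (V_3 - V_2)/16 = 0
Collecting terms (coefficients in siemens):
  0.2867·V_1 - 0.0303·V_2 = 2.564
  0.1152·V_2 - 0.0303·V_1 - 0.0625·V_3 = 0.2128
  0.1534·V_3 - 0.0625·V_2 = 0.0001099
Solving these 3 simultaneous equations (Gaussian elimination) gives:
  V_1 = 9.533 V, V_2 = 5.592 V, V_3 = 2.279 V
Power in each resistor, P = (ΔV)²/R:
  P_R1 = (10 - 9.533)²/3.9 = 0.05586 W
  P_R2 = (9.533 - 0)²/39000 = 0.00233 W
  P_R3 = (2.279 - 0)²/11 = 0.4721 W
  P_R4 = (5.592 - 0)²/910 = 0.03436 W
  P_R5 = (10 - 5.592)²/47 = 0.4134 W
  P_R6 = (10 - 2.279)²/91000 = 0.0006551 W
  P_R7 = (9.533 - 5.592)²/33 = 0.4707 W
  P_R8 = (5.592 - 2.279)²/16 = 0.6861 W
P_total = P_R1 + P_R2 + P_R3 + P_R4 + P_R5 + P_R6 + P_R7 + P_R8 = 2.135 W

Final answer: 2.135 W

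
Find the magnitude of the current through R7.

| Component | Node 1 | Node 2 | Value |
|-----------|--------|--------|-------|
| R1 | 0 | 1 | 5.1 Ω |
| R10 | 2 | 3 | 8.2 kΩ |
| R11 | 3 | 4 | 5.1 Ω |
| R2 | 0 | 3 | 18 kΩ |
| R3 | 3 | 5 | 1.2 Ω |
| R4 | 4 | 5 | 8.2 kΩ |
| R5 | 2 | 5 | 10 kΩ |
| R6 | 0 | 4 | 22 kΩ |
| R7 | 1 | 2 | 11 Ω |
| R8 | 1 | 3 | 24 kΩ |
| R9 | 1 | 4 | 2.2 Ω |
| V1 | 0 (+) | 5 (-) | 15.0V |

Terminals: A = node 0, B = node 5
Nodal analysis, taking node 5 as the 0 V reference.
Source V1 fixes V_0 = 15 V.
KCL at each unknown node (sum of currents leaving = 0; resistances in Ω):
  Node 1: (V_1 - 15)/5.1 + (V_1 - V_2)/11 + (V_1 - V_3)/24000 + (V_1 - V_4)/2.2 = 0
  Node 2: (V_2 - 0)/10000 + (V_2 - V_1)/11 + (V_2 - V_3)/8200 = 0
  Node 3: (V_3 - 15)/18000 + (V_3 - 0)/1.2 + (V_3 - V_1)/24000 + (V_3 - V_2)/8200 + (V_3 - V_4)/5.1 = 0
  Node 4: (V_4 - 0)/8200 + (V_4 - 15)/22000 + (V_4 - V_1)/2.2 + (V_4 - V_3)/5.1 = 0
Collecting terms (coefficients in siemens):
  0.7416·V_1 - 0.09091·V_2 - 0.00004167·V_3 - 0.4545·V_4 = 2.941
  0.09113·V_2 - 0.09091·V_1 - 0.000122·V_3 = 0
  1.03·V_3 - 0.00004167·V_1 - 0.000122·V_2 - 0.1961·V_4 = 0.0008333
  0.6508·V_4 - 0.4545·V_1 - 0.1961·V_3 = 0.0006818
Solving these 4 simultaneous equations (Gaussian elimination) gives:
  V_1 = 9.368 V, V_2 = 9.347 V, V_3 = 1.324 V, V_4 = 6.943 V
I_R7 = (V_1 - V_2)/R7 = (9.368 - 9.347)/11 = 0.001913 A
|I_R7| = 0.001913 A

Final answer: |I_R7| = 0.001913 A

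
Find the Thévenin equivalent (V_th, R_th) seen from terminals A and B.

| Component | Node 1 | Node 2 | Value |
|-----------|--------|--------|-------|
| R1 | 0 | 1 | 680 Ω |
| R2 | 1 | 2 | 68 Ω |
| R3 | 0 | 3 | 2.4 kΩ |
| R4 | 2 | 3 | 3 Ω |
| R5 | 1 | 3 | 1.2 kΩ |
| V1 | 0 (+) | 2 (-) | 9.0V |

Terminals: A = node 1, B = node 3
Step 1 — V_th is the open-circuit voltage V_A - V_B (nothing connected across the terminals).
Nodal analysis, taking node 2 as the 0 V reference.
Source V1 fixes V_0 = 9 V.
KCL at each unknown node (sum of currents leaving = 0; resistances in Ω):
  Node 1: (V_1 - 9)/680 + (V_1 - 0)/68 + (V_1 - V_3)/1200 = 0
  Node 3: (V_3 - 9)/2400 + (V_3 - 0)/3 + (V_3 - V_1)/1200 = 0
Collecting terms (coefficients in siemens):
  0.01701·V_1 - 0.0008333·V_3 = 0.01324
  0.3346·V_3 - 0.0008333·V_1 = 0.00375
Determinant D = (0.01701)(0.3346) - (-0.0008333)(-0.0008333) = 0.005691
V_1 = [(0.01324)(0.3346) - (-0.0008333)(0.00375)]/D = 0.7787 V
V_3 = [(0.01701)(0.00375) - (0.01324)(-0.0008333)]/D = 0.01315 V
V_th = V_1 - V_3 = 0.7787 - 0.01315 = 0.7656 V
Step 2 — R_th: zero the source — replace V1 by a short circuit (node 2 merges into node 0) — and find the resistance seen between A (node 1) and B (node 3).
Reduce the network between node 1 (A) and node 3 (B) by series/parallel combination:
  Rp1 = R1 ‖ R2 (parallel, both between nodes 0 and 1) = 1/(1/680 + 1/68) = 61.82 Ω
  Rp2 = R3 ‖ R4 (parallel, both between nodes 0 and 3) = 1/(1/2400 + 1/3) = 2.996 Ω
  Rs1 = Rp1 + Rp2 (series, joined only at node 0) = 61.82 + 2.996 = 64.81 Ω
  Rp3 = R5 ‖ Rs1 (parallel, both between nodes 1 and 3) = 1/(1/1200 + 1/64.81) = 61.49 Ω
R_th = 61.49 Ω

Final answer: V_th = 0.7656 V, R_th = 61.49 Ω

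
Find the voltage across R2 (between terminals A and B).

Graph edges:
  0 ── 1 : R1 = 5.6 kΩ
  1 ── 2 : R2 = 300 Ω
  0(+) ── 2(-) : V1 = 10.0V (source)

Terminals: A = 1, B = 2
R1 and R2 are in series across V1 (node 0 → node 1 → node 2), and the output A–B is taken across R2, so this is a voltage divider.
Series current: I = V1/(R1 + R2) = 10/(5600 + 300) = 10/5900 = 0.001695 A
V_R2 = I × R2 = V1 × R2/(R1 + R2) = 10 × 300/5900 = 0.5085 V

Final answer: 0.5085 V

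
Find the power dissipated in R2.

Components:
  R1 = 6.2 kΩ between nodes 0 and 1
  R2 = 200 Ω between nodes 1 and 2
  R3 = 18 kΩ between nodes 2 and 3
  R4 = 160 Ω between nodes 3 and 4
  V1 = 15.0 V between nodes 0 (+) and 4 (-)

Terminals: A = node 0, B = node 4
Nodal analysis, taking node 4 as the 0 V reference.
Source V1 fixes V_0 = 15 V.
KCL at each unknown node (sum of currents leaving = 0; resistances in Ω):
  Node 1: (V_1 - 15)/6200 + (V_1 - V_2)/200 = 0
  Node 2: (V_2 - V_1)/200 + (V_2 - V_3)/18000 = 0
  Node 3: (V_3 - V_2)/18000 + (V_3 - 0)/160 = 0
Collecting terms (coefficients in siemens):
  0.005161·V_1 - 0.005·V_2 = 0.002419
  0.005056·V_2 - 0.005·V_1 - 0.00005556·V_3 = 0
  0.006306·V_3 - 0.00005556·V_2 = 0
Solving these 3 simultaneous equations (Gaussian elimination) gives:
  V_1 = 11.21 V, V_2 = 11.09 V, V_3 = 0.09772 V
I_R2 = (V_1 - V_2)/R2 = (11.21 - 11.09)/200 = 0.0006107 A
P_R2 = I_R2² × R2 = (0.0006107)² × 200 = 0.0000746 W

Final answer: 7.46e-05 W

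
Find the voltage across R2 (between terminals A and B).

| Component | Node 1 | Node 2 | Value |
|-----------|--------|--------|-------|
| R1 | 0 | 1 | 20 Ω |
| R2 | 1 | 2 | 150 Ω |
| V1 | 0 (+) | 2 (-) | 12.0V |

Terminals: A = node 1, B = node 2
R1 and R2 are in series across V1 (node 0 → node 1 → node 2), and the output A–B is taken across R2, so this is a voltage divider.
Series current: I = V1/(R1 + R2) = 12/(20 + 150) = 12/170 = 0.07059 A
V_R2 = I × R2 = V1 × R2/(R1 + R2) = 12 × 150/170 = 10.59 V

Final answer: 10.59 V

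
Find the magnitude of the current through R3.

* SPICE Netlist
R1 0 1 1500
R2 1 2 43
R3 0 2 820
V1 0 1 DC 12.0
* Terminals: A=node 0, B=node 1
Nodal analysis, taking node 1 as the 0 V reference.
Source V1 fixes V_0 = 12 V.
KCL at each unknown node (sum of currents leaving = 0; resistances in Ω):
  Node 2: (V_2 - 0)/43 + (V_2 - 12)/820 = 0
Collecting terms: 0.02448 × V_2 = 0.01463  =>  V_2 = 0.5979 V
I_R3 = (V_0 - V_2)/R3 = (12 - 0.5979)/820 = 0.0139 A
|I_R3| = 0.0139 A

Final answer: |I_R3| = 0.0139 A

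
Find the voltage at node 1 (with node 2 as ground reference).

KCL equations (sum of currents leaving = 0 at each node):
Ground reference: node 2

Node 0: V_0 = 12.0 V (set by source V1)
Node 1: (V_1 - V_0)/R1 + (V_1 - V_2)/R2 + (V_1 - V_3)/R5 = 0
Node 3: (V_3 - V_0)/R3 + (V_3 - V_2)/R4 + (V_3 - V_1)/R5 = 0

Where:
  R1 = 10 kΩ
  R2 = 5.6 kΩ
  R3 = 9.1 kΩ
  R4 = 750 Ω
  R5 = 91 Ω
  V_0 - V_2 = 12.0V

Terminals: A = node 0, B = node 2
Nodal analysis, taking node 2 as the 0 V reference.
Source V1 fixes V_0 = 12 V.
KCL at each unknown node (sum of currents leaving = 0; resistances in Ω):
  Node 1: (V_1 - 12)/10000 + (V_1 - 0)/5600 + (V_1 - V_3)/91 = 0
  Node 3: (V_3 - 12)/9100 + (V_3 - 0)/750 + (V_3 - V_1)/91 = 0
Collecting terms (coefficients in siemens):
  0.01127·V_1 - 0.01099·V_3 = 0.0012
  0.01243·V_3 - 0.01099·V_1 = 0.001319
Determinant D = (0.01127)(0.01243) - (-0.01099)(-0.01099) = 0.00001932
V_1 = [(0.0012)(0.01243) - (-0.01099)(0.001319)]/D = 1.522 V
V_3 = [(0.01127)(0.001319) - (0.0012)(-0.01099)]/D = 1.451 V
The requested potential is V_1 = 1.522 V.

Final answer: V_1 = 1.522 V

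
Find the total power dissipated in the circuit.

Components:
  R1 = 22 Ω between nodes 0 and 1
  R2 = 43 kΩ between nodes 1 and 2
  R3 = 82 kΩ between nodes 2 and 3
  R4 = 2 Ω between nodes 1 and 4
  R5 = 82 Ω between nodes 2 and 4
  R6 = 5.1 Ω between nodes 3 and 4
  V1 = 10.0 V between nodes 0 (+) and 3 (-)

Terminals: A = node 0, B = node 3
Nodal analysis, taking node 3 as the 0 V reference.
Source V1 fixes V_0 = 10 V.
KCL at each unknown node (sum of currents leaving = 0; resistances in Ω):
  Node 1: (V_1 - 10)/22 + (V_1 - V_2)/43000 + (V_1 - V_4)/2 = 0
  Node 2: (V_2 - V_1)/43000 + (V_2 - 0)/82000 + (V_2 - V_4)/82 = 0
  Node 4: (V_4 - V_1)/2 + (V_4 - V_2)/82 + (V_4 - 0)/5.1 = 0
Collecting terms (coefficients in siemens):
  0.5455·V_1 - 0.00002326·V_2 - 0.5·V_4 = 0.4545
  0.01223·V_2 - 0.00002326·V_1 - 0.0122·V_4 = 0
  0.7083·V_4 - 0.5·V_1 - 0.0122·V_2 = 0
Solving these 3 simultaneous equations (Gaussian elimination) gives:
  V_1 = 2.44 V, V_2 = 1.752 V, V_4 = 1.752 V
Power in each resistor, P = (ΔV)²/R:
  P_R1 = (10 - 2.44)²/22 = 2.598 W
  P_R2 = (2.44 - 1.752)²/43000 = 0.000011 W
  P_R3 = (1.752 - 0)²/82000 = 0.00003744 W
  P_R4 = (2.44 - 1.752)²/2 = 0.2362 W
  P_R5 = (1.752 - 1.752)²/82 = 0.000000002368 W
  P_R6 = (0 - 1.752)²/5.1 = 0.6022 W
P_total = P_R1 + P_R2 + P_R3 + P_R4 + P_R5 + P_R6 = 3.436 W

Final answer: 3.436 W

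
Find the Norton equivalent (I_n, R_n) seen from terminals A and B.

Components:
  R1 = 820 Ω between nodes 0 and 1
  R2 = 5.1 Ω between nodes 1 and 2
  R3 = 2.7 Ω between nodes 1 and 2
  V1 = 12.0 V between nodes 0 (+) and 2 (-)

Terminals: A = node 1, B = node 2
Find the Thévenin equivalent first; then I_n = V_th/R_th and R_n = R_th.
Step 1 — V_th is the open-circuit voltage V_A - V_B (nothing connected across the terminals).
Nodal analysis, taking node 2 as the 0 V reference.
Source V1 fixes V_0 = 12 V.
KCL at each unknown node (sum of currents leaving = 0; resistances in Ω):
  Node 1: (V_1 - 12)/820 + (V_1 - 0)/5.1 + (V_1 - 0)/2.7 = 0
Collecting terms: 0.5677 × V_1 = 0.01463  =>  V_1 = 0.02578 V
V_th = V_1 - V_2 = 0.02578 - 0 = 0.02578 V
Step 2 — R_th: zero the source — replace V1 by a short circuit (node 2 merges into node 0) — and find the resistance seen between A (node 1) and B (node 0).
Reduce the network between node 1 (A) and node 0 (B) by series/parallel combination:
  Rp1 = R1 ‖ R2 ‖ R3 (parallel, all between nodes 0 and 1) = 1/(1/820 + 1/5.1 + 1/2.7) = 1.762 Ω
R_th = 1.762 Ω
I_n = V_th/R_th = 0.02578/1.762 = 0.01463 A, and R_n = R_th = 1.762 Ω

Final answer: I_n = 0.01463 A, R_n = 1.762 Ω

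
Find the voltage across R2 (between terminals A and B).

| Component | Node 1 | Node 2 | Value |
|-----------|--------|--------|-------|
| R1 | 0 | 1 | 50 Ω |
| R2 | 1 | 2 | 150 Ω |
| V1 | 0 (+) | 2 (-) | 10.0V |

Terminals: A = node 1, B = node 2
R1 and R2 are in series across V1 (node 0 → node 1 → node 2), and the output A–B is taken across R2, so this is a voltage divider.
Series current: I = V1/(R1 + R2) = 10/(50 + 150) = 10/200 = 0.05 A
V_R2 = I × R2 = V1 × R2/(R1 + R2) = 10 × 150/200 = 7.5 V

Final answer: 7.5 V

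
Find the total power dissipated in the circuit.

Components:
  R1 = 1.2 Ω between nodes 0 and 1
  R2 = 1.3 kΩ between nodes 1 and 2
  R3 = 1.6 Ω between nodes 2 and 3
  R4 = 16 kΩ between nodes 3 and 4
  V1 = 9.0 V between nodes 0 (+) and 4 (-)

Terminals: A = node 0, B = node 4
Nodal analysis, taking node 4 as the 0 V reference.
Source V1 fixes V_0 = 9 V.
KCL at each unknown node (sum of currents leaving = 0; resistances in Ω):
  Node 1: (V_1 - 9)/1.2 + (V_1 - V_2)/1300 = 0
  Node 2: (V_2 - V_1)/1300 + (V_2 - V_3)/1.6 = 0
  Node 3: (V_3 - V_2)/1.6 + (V_3 - 0)/16000 = 0
Collecting terms (coefficients in siemens):
  0.8341·V_1 - 0.0007692·V_2 = 7.5
  0.6258·V_2 - 0.0007692·V_1 - 0.625·V_3 = 0
  0.6251·V_3 - 0.625·V_2 = 0
Solving these 3 simultaneous equations (Gaussian elimination) gives:
  V_1 = 8.999 V, V_2 = 8.323 V, V_3 = 8.322 V
Power in each resistor, P = (ΔV)²/R:
  P_R1 = (9 - 8.999)²/1.2 = 0.0000003247 W
  P_R2 = (8.999 - 8.323)²/1300 = 0.0003517 W
  P_R3 = (8.323 - 8.322)²/1.6 = 0.0000004329 W
  P_R4 = (8.322 - 0)²/16000 = 0.004329 W
P_total = P_R1 + P_R2 + P_R3 + P_R4 = 0.004681 W

Final answer: 0.004681 W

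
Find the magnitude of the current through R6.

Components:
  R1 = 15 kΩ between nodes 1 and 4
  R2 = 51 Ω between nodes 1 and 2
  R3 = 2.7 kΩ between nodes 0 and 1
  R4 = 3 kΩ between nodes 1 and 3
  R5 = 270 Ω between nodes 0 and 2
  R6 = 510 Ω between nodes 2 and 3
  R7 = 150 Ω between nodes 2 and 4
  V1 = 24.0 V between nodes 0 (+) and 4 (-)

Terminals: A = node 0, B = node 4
Nodal analysis, taking node 4 as the 0 V reference.
Source V1 fixes V_0 = 24 V.
KCL at each unknown node (sum of currents leaving = 0; resistances in Ω):
  Node 1: (V_1 - 0)/15000 + (V_1 - V_2)/51 + (V_1 - 24)/2700 + (V_1 - V_3)/3000 = 0
  Node 2: (V_2 - V_1)/51 + (V_2 - 24)/270 + (V_2 - V_3)/510 + (V_2 - 0)/150 = 0
  Node 3: (V_3 - V_1)/3000 + (V_3 - V_2)/510 = 0
Collecting terms (coefficients in siemens):
  0.02038·V_1 - 0.01961·V_2 - 0.0003333·V_3 = 0.008889
  0.03194·V_2 - 0.01961·V_1 - 0.001961·V_3 = 0.08889
  0.002294·V_3 - 0.0003333·V_1 - 0.001961·V_2 = 0
Solving these 3 simultaneous equations (Gaussian elimination) gives:
  V_1 = 9.28 V, V_2 = 9.037 V, V_3 = 9.073 V
I_R6 = (V_2 - V_3)/R6 = (9.037 - 9.073)/510 = -0.00006922 A
|I_R6| = 0.00006922 A

Final answer: |I_R6| = 6.922e-05 A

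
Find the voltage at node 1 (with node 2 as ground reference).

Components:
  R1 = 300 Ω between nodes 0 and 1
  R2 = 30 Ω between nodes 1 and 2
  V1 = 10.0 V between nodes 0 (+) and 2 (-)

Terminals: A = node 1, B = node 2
Nodal analysis, taking node 2 as the 0 V reference.
Source V1 fixes V_0 = 10 V.
KCL at each unknown node (sum of currents leaving = 0; resistances in Ω):
  Node 1: (V_1 - 10)/300 + (V_1 - 0)/30 = 0
Collecting terms: 0.03667 × V_1 = 0.03333  =>  V_1 = 0.9091 V
The requested potential is V_1 = 0.9091 V.

Final answer: V_1 = 0.9091 V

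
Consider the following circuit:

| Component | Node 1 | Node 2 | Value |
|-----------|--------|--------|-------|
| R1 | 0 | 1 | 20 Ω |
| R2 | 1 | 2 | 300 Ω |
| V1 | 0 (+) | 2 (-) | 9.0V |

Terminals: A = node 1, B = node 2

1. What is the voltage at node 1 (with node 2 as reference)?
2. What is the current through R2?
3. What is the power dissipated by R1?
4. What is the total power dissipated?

Nodal analysis, taking node 2 as the 0 V reference.
Source V1 fixes V_0 = 9 V.
KCL at each unknown node (sum of currents leaving = 0; resistances in Ω):
  Node 1: (V_1 - 9)/20 + (V_1 - 0)/300 = 0
Collecting terms: 0.05333 × V_1 = 0.45  =>  V_1 = 8.438 V
Part 1:
  Read off the nodal solution: V_1 = 8.438 V
Part 2:
  I_R2 = (V_1 - V_2)/R2 = (8.438 - 0)/300 = 0.02813 A
  Magnitude: I_R2 = 0.02813 A
Part 3:
  I_R1 = (V_0 - V_1)/R1 = (9 - 8.438)/20 = 0.02813 A
  P_R1 = I_R1² × R1 = (0.02813)² × 20 = 0.01582 W
Part 4:
  Power in each resistor, P = (ΔV)²/R:
    P_R1 = (9 - 8.438)²/20 = 0.01582 W
    P_R2 = (8.438 - 0)²/300 = 0.2373 W
  P_total = P_R1 + P_R2 = 0.2531 W

Final answers:
1. V_1 = 8.438 V
2. I_R2 = 0.02813 A
3. P_R1 = 0.01582 W
4. P_total = 0.2531 W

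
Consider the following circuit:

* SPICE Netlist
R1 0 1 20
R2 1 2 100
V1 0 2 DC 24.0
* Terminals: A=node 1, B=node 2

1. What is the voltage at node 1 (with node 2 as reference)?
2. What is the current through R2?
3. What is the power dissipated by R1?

Nodal analysis, taking node 2 as the 0 V reference.
Source V1 fixes V_0 = 24 V.
KCL at each unknown node (sum of currents leaving = 0; resistances in Ω):
  Node 1: (V_1 - 24)/20 + (V_1 - 0)/100 = 0
Collecting terms: 0.06 × V_1 = 1.2  =>  V_1 = 20 V
Part 1:
  Read off the nodal solution: V_1 = 20 V
Part 2:
  I_R2 = (V_1 - V_2)/R2 = (20 - 0)/100 = 0.2 A
  Magnitude: I_R2 = 0.2 A
Part 3:
  I_R1 = (V_0 - V_1)/R1 = (24 - 20)/20 = 0.2 A
  P_R1 = I_R1² × R1 = (0.2)² × 20 = 0.8 W

Final answers:
1. V_1 = 20 V
2. I_R2 = 0.2 A
3. P_R1 = 0.8 W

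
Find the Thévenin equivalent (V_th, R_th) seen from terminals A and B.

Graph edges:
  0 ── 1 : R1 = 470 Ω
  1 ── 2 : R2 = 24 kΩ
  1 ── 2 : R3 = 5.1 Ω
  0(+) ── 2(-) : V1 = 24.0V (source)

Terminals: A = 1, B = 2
Step 1 — V_th is the open-circuit voltage V_A - V_B (nothing connected across the terminals).
Nodal analysis, taking node 2 as the 0 V reference.
Source V1 fixes V_0 = 24 V.
KCL at each unknown node (sum of currents leaving = 0; resistances in Ω):
  Node 1: (V_1 - 24)/470 + (V_1 - 0)/24000 + (V_1 - 0)/5.1 = 0
Collecting terms: 0.1982 × V_1 = 0.05106  =>  V_1 = 0.2576 V
V_th = V_1 - V_2 = 0.2576 - 0 = 0.2576 V
Step 2 — R_th: zero the source — replace V1 by a short circuit (node 2 merges into node 0) — and find the resistance seen between A (node 1) and B (node 0).
Reduce the network between node 1 (A) and node 0 (B) by series/parallel combination:
  Rp1 = R1 ‖ R2 ‖ R3 (parallel, all between nodes 0 and 1) = 1/(1/470 + 1/24000 + 1/5.1) = 5.044 Ω
R_th = 5.044 Ω

Final answer: V_th = 0.2576 V, R_th = 5.044 Ω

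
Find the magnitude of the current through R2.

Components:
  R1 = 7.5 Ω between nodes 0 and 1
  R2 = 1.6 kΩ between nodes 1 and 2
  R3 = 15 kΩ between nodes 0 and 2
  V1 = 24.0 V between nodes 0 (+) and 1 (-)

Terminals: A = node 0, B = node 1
Nodal analysis, taking node 1 as the 0 V reference.
Source V1 fixes V_0 = 24 V.
KCL at each unknown node (sum of currents leaving = 0; resistances in Ω):
  Node 2: (V_2 - 0)/1600 + (V_2 - 24)/15000 = 0
Collecting terms: 0.0006917 × V_2 = 0.0016  =>  V_2 = 2.313 V
I_R2 = (V_1 - V_2)/R2 = (0 - 2.313)/1600 = -0.001446 A
|I_R2| = 0.001446 A

Final answer: |I_R2| = 0.001446 A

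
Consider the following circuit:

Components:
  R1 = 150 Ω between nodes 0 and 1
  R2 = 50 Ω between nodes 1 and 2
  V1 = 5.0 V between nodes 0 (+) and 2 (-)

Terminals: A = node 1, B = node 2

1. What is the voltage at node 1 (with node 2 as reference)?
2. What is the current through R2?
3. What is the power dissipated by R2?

Nodal analysis, taking node 2 as the 0 V reference.
Source V1 fixes V_0 = 5 V.
KCL at each unknown node (sum of currents leaving = 0; resistances in Ω):
  Node 1: (V_1 - 5)/150 + (V_1 - 0)/50 = 0
Collecting terms: 0.02667 × V_1 = 0.03333  =>  V_1 = 1.25 V
Part 1:
  Read off the nodal solution: V_1 = 1.25 V
Part 2:
  I_R2 = (V_1 - V_2)/R2 = (1.25 - 0)/50 = 0.025 A
  Magnitude: I_R2 = 0.025 A
Part 3:
  I_R2 = (V_1 - V_2)/R2 = (1.25 - 0)/50 = 0.025 A
  P_R2 = I_R2² × R2 = (0.025)² × 50 = 0.03125 W

Final answers:
1. V_1 = 1.25 V
2. I_R2 = 0.025 A
3. P_R2 = 0.03125 W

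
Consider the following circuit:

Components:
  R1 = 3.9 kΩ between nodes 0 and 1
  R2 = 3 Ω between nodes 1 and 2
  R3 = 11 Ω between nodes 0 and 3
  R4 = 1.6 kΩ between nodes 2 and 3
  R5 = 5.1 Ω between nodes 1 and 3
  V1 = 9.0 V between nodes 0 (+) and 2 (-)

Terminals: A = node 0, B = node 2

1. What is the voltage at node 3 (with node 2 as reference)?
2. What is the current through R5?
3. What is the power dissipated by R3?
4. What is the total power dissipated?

Nodal analysis, taking node 2 as the 0 V reference.
Source V1 fixes V_0 = 9 V.
KCL at each unknown node (sum of currents leaving = 0; resistances in Ω):
  Node 1: (V_1 - 9)/3900 + (V_1 - 0)/3 + (V_1 - V_3)/5.1 = 0
  Node 3: (V_3 - 9)/11 + (V_3 - 0)/1600 + (V_3 - V_1)/5.1 = 0
Collecting terms (coefficients in siemens):
  0.5297·V_1 - 0.1961·V_3 = 0.002308
  0.2876·V_3 - 0.1961·V_1 = 0.8182
Determinant D = (0.5297)(0.2876) - (-0.1961)(-0.1961) = 0.1139
V_1 = [(0.002308)(0.2876) - (-0.1961)(0.8182)]/D = 1.414 V
V_3 = [(0.5297)(0.8182) - (0.002308)(-0.1961)]/D = 3.809 V
Part 1:
  Read off the nodal solution: V_3 = 3.809 V
Part 2:
  I_R5 = (V_1 - V_3)/R5 = (1.414 - 3.809)/5.1 = -0.4695 A
  Magnitude: I_R5 = 0.4695 A
Part 3:
  I_R3 = (V_0 - V_3)/R3 = (9 - 3.809)/11 = 0.4719 A
  P_R3 = I_R3² × R3 = (0.4719)² × 11 = 2.45 W
Part 4:
  Power in each resistor, P = (ΔV)²/R:
    P_R1 = (9 - 1.414)²/3900 = 0.01475 W
    P_R2 = (1.414 - 0)²/3 = 0.6669 W
    P_R3 = (9 - 3.809)²/11 = 2.45 W
    P_R4 = (0 - 3.809)²/1600 = 0.009068 W
    P_R5 = (1.414 - 3.809)²/5.1 = 1.124 W
  P_total = P_R1 + P_R2 + P_R3 + P_R4 + P_R5 = 4.265 W

Final answers:
1. V_3 = 3.809 V
2. I_R5 = 0.4695 A
3. P_R3 = 2.45 W
4. P_total = 4.265 W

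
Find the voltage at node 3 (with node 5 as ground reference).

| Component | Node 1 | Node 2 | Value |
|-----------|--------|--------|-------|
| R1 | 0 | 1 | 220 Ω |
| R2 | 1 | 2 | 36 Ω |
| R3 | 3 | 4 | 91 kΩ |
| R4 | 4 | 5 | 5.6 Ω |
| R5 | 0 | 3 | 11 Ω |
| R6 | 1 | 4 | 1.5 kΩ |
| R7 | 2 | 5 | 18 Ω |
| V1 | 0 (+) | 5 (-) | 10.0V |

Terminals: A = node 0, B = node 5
Nodal analysis, taking node 5 as the 0 V reference.
Source V1 fixes V_0 = 10 V.
KCL at each unknown node (sum of currents leaving = 0; resistances in Ω):
  Node 1: (V_1 - 10)/220 + (V_1 - V_2)/36 + (V_1 - V_4)/1500 = 0
  Node 2: (V_2 - V_1)/36 + (V_2 - 0)/18 = 0
  Node 3: (V_3 - V_4)/91000 + (V_3 - 10)/11 = 0
  Node 4: (V_4 - V_3)/91000 + (V_4 - 0)/5.6 + (V_4 - V_1)/1500 = 0
Collecting terms (coefficients in siemens):
  0.03299·V_1 - 0.02778·V_2 - 0.0006667·V_4 = 0.04545
  0.08333·V_2 - 0.02778·V_1 = 0
  0.09092·V_3 - 0.00001099·V_4 = 0.9091
  0.1792·V_4 - 0.0006667·V_1 - 0.00001099·V_3 = 0
Solving these 4 simultaneous equations (Gaussian elimination) gives:
  V_1 = 1.916 V, V_2 = 0.6386 V, V_3 = 9.999 V, V_4 = 0.007738 V
The requested potential is V_3 = 9.999 V.

Final answer: V_3 = 9.999 V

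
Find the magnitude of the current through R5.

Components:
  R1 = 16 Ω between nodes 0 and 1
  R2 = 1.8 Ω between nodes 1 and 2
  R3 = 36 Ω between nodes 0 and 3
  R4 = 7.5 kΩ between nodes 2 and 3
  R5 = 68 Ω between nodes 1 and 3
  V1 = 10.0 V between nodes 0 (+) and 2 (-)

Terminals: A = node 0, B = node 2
Nodal analysis, taking node 2 as the 0 V reference.
Source V1 fixes V_0 = 10 V.
KCL at each unknown node (sum of currents leaving = 0; resistances in Ω):
  Node 1: (V_1 - 10)/16 + (V_1 - 0)/1.8 + (V_1 - V_3)/68 = 0
  Node 3: (V_3 - 10)/36 + (V_3 - 0)/7500 + (V_3 - V_1)/68 = 0
Collecting terms (coefficients in siemens):
  0.6328·V_1 - 0.01471·V_3 = 0.625
  0.04262·V_3 - 0.01471·V_1 = 0.2778
Determinant D = (0.6328)(0.04262) - (-0.01471)(-0.01471) = 0.02675
V_1 = [(0.625)(0.04262) - (-0.01471)(0.2778)]/D = 1.148 V
V_3 = [(0.6328)(0.2778) - (0.625)(-0.01471)]/D = 6.914 V
I_R5 = (V_1 - V_3)/R5 = (1.148 - 6.914)/68 = -0.08479 A
|I_R5| = 0.08479 A

Final answer: |I_R5| = 0.08479 A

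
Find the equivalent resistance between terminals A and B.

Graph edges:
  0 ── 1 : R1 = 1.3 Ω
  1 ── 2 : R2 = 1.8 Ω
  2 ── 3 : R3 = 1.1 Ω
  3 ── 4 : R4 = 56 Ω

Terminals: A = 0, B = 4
Reduce the network between node 0 (A) and node 4 (B) by series/parallel combination:
  Rs1 = R1 + R2 (series, joined only at node 1) = 1.3 + 1.8 = 3.1 Ω
  Rs2 = R3 + Rs1 (series, joined only at node 2) = 1.1 + 3.1 = 4.2 Ω
  Rs3 = R4 + Rs2 (series, joined only at node 3) = 56 + 4.2 = 60.2 Ω
R_eq = 60.2 Ω

Final answer: 60.2 Ω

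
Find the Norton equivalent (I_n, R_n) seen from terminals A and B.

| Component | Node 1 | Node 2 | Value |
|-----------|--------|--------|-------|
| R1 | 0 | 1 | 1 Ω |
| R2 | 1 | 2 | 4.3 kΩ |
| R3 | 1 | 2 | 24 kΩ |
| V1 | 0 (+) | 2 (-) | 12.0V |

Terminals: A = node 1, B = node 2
Find the Thévenin equivalent first; then I_n = V_th/R_th and R_n = R_th.
Step 1 — V_th is the open-circuit voltage V_A - V_B (nothing connected across the terminals).
Nodal analysis, taking node 2 as the 0 V reference.
Source V1 fixes V_0 = 12 V.
KCL at each unknown node (sum of currents leaving = 0; resistances in Ω):
  Node 1: (V_1 - 12)/1 + (V_1 - 0)/4300 + (V_1 - 0)/24000 = 0
Collecting terms: 1 × V_1 = 12  =>  V_1 = 12 V
V_th = V_1 - V_2 = 12 - 0 = 12 V
Step 2 — R_th: zero the source — replace V1 by a short circuit (node 2 merges into node 0) — and find the resistance seen between A (node 1) and B (node 0).
Reduce the network between node 1 (A) and node 0 (B) by series/parallel combination:
  Rp1 = R1 ‖ R2 ‖ R3 (parallel, all between nodes 0 and 1) = 1/(1/1 + 1/4300 + 1/24000) = 0.9997 Ω
R_th = 0.9997 Ω
I_n = V_th/R_th = 12/0.9997 = 12 A, and R_n = R_th = 0.9997 Ω

Final answer: I_n = 12 A, R_n = 0.9997 Ω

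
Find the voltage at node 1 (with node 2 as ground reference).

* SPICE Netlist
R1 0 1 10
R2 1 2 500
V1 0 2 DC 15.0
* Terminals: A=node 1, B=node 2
Nodal analysis, taking node 2 as the 0 V reference.
Source V1 fixes V_0 = 15 V.
KCL at each unknown node (sum of currents leaving = 0; resistances in Ω):
  Node 1: (V_1 - 15)/10 + (V_1 - 0)/500 = 0
Collecting terms: 0.102 × V_1 = 1.5  =>  V_1 = 14.71 V
The requested potential is V_1 = 14.71 V.

Final answer: V_1 = 14.71 V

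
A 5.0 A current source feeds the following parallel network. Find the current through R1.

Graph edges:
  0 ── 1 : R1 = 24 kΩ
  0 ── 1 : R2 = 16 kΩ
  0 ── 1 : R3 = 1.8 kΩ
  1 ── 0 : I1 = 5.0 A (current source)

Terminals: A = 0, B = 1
All resistors sit directly between nodes 0 and 1, so they are in parallel and share one voltage V; the full source current 5 A splits among them.
1/R_par = 1/24000 + 1/16000 + 1/1800 = 0.0006597 S  =>  R_par = 1516 Ω
V = I × R_par = 5 × 1516 = 7579 V
I_R1 = V/R1 = 7579/24000 = 0.3158 A

Final answer: 0.3158 A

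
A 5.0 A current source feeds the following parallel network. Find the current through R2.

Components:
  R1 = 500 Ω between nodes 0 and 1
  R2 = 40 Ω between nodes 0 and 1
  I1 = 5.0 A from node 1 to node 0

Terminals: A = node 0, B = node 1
All resistors sit directly between nodes 0 and 1, so they are in parallel and share one voltage V; the full source current 5 A splits among them.
1/R_par = 1/500 + 1/40 = 0.027 S  =>  R_par = 37.04 Ω
V = I × R_par = 5 × 37.04 = 185.2 V
I_R2 = V/R2 = 185.2/40 = 4.63 A

Final answer: 4.63 A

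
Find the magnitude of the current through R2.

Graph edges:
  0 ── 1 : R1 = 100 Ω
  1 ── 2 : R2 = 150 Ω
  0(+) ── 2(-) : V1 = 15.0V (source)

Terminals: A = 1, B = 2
Nodal analysis, taking node 2 as the 0 V reference.
Source V1 fixes V_0 = 15 V.
KCL at each unknown node (sum of currents leaving = 0; resistances in Ω):
  Node 1: (V_1 - 15)/100 + (V_1 - 0)/150 = 0
Collecting terms: 0.01667 × V_1 = 0.15  =>  V_1 = 9 V
I_R2 = (V_1 - V_2)/R2 = (9 - 0)/150 = 0.06 A
|I_R2| = 0.06 A

Final answer: |I_R2| = 0.06 A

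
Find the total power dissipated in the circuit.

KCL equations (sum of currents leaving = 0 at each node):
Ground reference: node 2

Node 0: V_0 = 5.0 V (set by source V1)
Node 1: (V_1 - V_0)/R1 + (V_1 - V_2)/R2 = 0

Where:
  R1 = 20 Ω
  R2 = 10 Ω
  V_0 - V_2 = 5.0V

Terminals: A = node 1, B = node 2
Nodal analysis, taking node 2 as the 0 V reference.
Source V1 fixes V_0 = 5 V.
KCL at each unknown node (sum of currents leaving = 0; resistances in Ω):
  Node 1: (V_1 - 5)/20 + (V_1 - 0)/10 = 0
Collecting terms: 0.15 × V_1 = 0.25  =>  V_1 = 1.667 V
Power in each resistor, P = (ΔV)²/R:
  P_R1 = (5 - 1.667)²/20 = 0.5556 W
  P_R2 = (1.667 - 0)²/10 = 0.2778 W
P_total = P_R1 + P_R2 = 0.8333 W

Final answer: 0.8333 W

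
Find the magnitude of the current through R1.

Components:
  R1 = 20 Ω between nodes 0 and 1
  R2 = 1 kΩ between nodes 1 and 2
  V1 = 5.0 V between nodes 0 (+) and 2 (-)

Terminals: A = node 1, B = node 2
Nodal analysis, taking node 2 as the 0 V reference.
Source V1 fixes V_0 = 5 V.
KCL at each unknown node (sum of currents leaving = 0; resistances in Ω):
  Node 1: (V_1 - 5)/20 + (V_1 - 0)/1000 = 0
Collecting terms: 0.051 × V_1 = 0.25  =>  V_1 = 4.902 V
I_R1 = (V_0 - V_1)/R1 = (5 - 4.902)/20 = 0.004902 A
|I_R1| = 0.004902 A

Final answer: |I_R1| = 0.004902 A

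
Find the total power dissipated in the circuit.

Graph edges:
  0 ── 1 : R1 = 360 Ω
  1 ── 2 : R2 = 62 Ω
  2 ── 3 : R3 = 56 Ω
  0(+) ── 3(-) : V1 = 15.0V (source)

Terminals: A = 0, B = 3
Nodal analysis, taking node 3 as the 0 V reference.
Source V1 fixes V_0 = 15 V.
KCL at each unknown node (sum of currents leaving = 0; resistances in Ω):
  Node 1: (V_1 - 15)/360 + (V_1 - V_2)/62 = 0
  Node 2: (V_2 - V_1)/62 + (V_2 - 0)/56 = 0
Collecting terms (coefficients in siemens):
  0.01891·V_1 - 0.01613·V_2 = 0.04167
  0.03399·V_2 - 0.01613·V_1 = 0
Determinant D = (0.01891)(0.03399) - (-0.01613)(-0.01613) = 0.0003824
V_1 = [(0.04167)(0.03399) - (-0.01613)(0)]/D = 3.703 V
V_2 = [(0.01891)(0) - (0.04167)(-0.01613)]/D = 1.757 V
Power in each resistor, P = (ΔV)²/R:
  P_R1 = (15 - 3.703)²/360 = 0.3545 W
  P_R2 = (3.703 - 1.757)²/62 = 0.06105 W
  P_R3 = (1.757 - 0)²/56 = 0.05515 W
P_total = P_R1 + P_R2 + P_R3 = 0.4707 W

Final answer: 0.4707 W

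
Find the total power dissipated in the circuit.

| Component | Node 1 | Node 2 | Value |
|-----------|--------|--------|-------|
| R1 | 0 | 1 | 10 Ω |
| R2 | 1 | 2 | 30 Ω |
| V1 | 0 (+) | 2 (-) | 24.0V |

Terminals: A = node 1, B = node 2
Nodal analysis, taking node 2 as the 0 V reference.
Source V1 fixes V_0 = 24 V.
KCL at each unknown node (sum of currents leaving = 0; resistances in Ω):
  Node 1: (V_1 - 24)/10 + (V_1 - 0)/30 = 0
Collecting terms: 0.1333 × V_1 = 2.4  =>  V_1 = 18 V
Power in each resistor, P = (ΔV)²/R:
  P_R1 = (24 - 18)²/10 = 3.6 W
  P_R2 = (18 - 0)²/30 = 10.8 W
P_total = P_R1 + P_R2 = 14.4 W

Final answer: 14.4 W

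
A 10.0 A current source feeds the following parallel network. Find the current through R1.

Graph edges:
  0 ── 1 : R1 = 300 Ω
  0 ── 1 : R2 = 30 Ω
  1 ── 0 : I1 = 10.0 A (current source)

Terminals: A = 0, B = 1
All resistors sit directly between nodes 0 and 1, so they are in parallel and share one voltage V; the full source current 10 A splits among them.
1/R_par = 1/300 + 1/30 = 0.03667 S  =>  R_par = 27.27 Ω
V = I × R_par = 10 × 27.27 = 272.7 V
I_R1 = V/R1 = 272.7/300 = 0.9091 A

Final answer: 0.9091 A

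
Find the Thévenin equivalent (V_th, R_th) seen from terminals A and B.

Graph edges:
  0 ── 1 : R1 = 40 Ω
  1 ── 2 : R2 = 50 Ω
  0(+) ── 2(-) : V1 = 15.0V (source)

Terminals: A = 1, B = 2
Step 1 — V_th is the open-circuit voltage V_A - V_B (nothing connected across the terminals).
Nodal analysis, taking node 2 as the 0 V reference.
Source V1 fixes V_0 = 15 V.
KCL at each unknown node (sum of currents leaving = 0; resistances in Ω):
  Node 1: (V_1 - 15)/40 + (V_1 - 0)/50 = 0
Collecting terms: 0.045 × V_1 = 0.375  =>  V_1 = 8.333 V
V_th = V_1 - V_2 = 8.333 - 0 = 8.333 V
Step 2 — R_th: zero the source — replace V1 by a short circuit (node 2 merges into node 0) — and find the resistance seen between A (node 1) and B (node 0).
Reduce the network between node 1 (A) and node 0 (B) by series/parallel combination:
  Rp1 = R1 ‖ R2 (parallel, both between nodes 0 and 1) = 1/(1/40 + 1/50) = 22.22 Ω
R_th = 22.22 Ω

Final answer: V_th = 8.333 V, R_th = 22.22 Ω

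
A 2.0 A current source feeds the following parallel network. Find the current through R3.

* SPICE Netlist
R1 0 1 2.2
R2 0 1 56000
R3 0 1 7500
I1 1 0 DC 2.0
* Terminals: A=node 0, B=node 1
All resistors sit directly between nodes 0 and 1, so they are in parallel and share one voltage V; the full source current 2 A splits among them.
1/R_par = 1/2.2 + 1/56000 + 1/7500 = 0.4547 S  =>  R_par = 2.199 Ω
V = I × R_par = 2 × 2.199 = 4.399 V
I_R3 = V/R3 = 4.399/7500 = 0.0005865 A

Final answer: 0.0005865 A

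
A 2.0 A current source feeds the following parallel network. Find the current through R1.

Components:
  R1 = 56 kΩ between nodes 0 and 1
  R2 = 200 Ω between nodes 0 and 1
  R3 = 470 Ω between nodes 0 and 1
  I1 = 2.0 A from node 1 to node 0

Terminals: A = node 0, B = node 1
All resistors sit directly between nodes 0 and 1, so they are in parallel and share one voltage V; the full source current 2 A splits among them.
1/R_par = 1/56000 + 1/200 + 1/470 = 0.007146 S  =>  R_par = 139.9 Ω
V = I × R_par = 2 × 139.9 = 279.9 V
I_R1 = V/R1 = 279.9/56000 = 0.004998 A

Final answer: 0.004998 A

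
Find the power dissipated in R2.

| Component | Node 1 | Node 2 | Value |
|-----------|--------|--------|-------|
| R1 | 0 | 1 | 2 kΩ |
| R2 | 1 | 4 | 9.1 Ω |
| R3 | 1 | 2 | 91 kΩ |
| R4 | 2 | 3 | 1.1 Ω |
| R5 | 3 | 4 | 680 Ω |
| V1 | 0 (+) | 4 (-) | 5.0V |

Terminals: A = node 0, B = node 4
Nodal analysis, taking node 4 as the 0 V reference.
Source V1 fixes V_0 = 5 V.
KCL at each unknown node (sum of currents leaving = 0; resistances in Ω):
  Node 1: (V_1 - 5)/2000 + (V_1 - 0)/9.1 + (V_1 - V_2)/91000 = 0
  Node 2: (V_2 - V_1)/91000 + (V_2 - V_3)/1.1 = 0
  Node 3: (V_3 - V_2)/1.1 + (V_3 - 0)/680 = 0
Collecting terms (coefficients in siemens):
  0.1104·V_1 - 0.00001099·V_2 = 0.0025
  0.9091·V_2 - 0.00001099·V_1 - 0.9091·V_3 = 0
  0.9106·V_3 - 0.9091·V_2 = 0
Solving these 3 simultaneous equations (Gaussian elimination) gives:
  V_1 = 0.02264 V, V_2 = 0.0001682 V, V_3 = 0.000168 V
I_R2 = (V_1 - V_4)/R2 = (0.02264 - 0)/9.1 = 0.002488 A
P_R2 = I_R2² × R2 = (0.002488)² × 9.1 = 0.00005635 W

Final answer: 5.635e-05 W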